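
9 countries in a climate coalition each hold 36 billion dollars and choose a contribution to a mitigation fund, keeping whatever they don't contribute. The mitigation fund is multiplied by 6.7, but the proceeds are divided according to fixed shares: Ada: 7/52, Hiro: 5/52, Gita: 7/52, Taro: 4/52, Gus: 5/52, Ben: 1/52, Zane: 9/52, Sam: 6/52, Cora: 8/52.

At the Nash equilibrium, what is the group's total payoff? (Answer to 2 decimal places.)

734.40 billion dollars

Each unit j contributes comes back to j as 6.7 × (j's share), so j prefers to contribute only if that share exceeds 1/6.7 = 0.1493; otherwise keeping the unit dominates.
Zane and Cora clear that bar, contributing 36 each; the remaining 7 contribute 0. Total contributed: 72.
The mitigation fund pays out 6.7 × 72 = 482.40 in total (split across the unequal shares, but the aggregate is all that matters for the group sum).
The 7 free-riders keep 36 each, adding 252. Group total = 252 + 482.40 = 734.40.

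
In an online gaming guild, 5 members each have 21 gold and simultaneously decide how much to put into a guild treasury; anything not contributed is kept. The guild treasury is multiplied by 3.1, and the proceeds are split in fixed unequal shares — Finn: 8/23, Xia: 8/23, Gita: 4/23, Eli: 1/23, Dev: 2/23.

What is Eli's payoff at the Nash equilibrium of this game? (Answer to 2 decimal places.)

For player j, contributing a unit is worthwhile iff 3.1 × (j's share) ≥ 1, i.e. iff j's share is at least 0.3226.
Finn and Xia are above the threshold, contributing 21 each; the remaining 3 contribute 0. Total contributed: 42.
Eli keeps 21 and receives 3.1 × 42 × 1/23 = 5.66 from the guild treasury, for a payoff of 26.66.

26.66 gold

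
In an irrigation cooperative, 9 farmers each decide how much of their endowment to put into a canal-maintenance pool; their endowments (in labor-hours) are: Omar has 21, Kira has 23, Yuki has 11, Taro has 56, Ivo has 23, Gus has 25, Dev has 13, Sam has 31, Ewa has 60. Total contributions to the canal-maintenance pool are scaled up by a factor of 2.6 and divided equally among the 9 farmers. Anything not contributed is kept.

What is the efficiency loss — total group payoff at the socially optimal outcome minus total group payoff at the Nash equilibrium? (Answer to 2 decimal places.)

420.80 labor-hours

The private return per contributed unit is 2.6/9 = 0.2889 < 1 for every player regardless of endowment, so the Nash equilibrium is zero contribution and the group total is Σ E_j = 21 + 23 + 11 + 56 + 23 + 25 + 13 + 31 + 60 = 263.
Each contributed unit returns 2.600 to the group, so the social optimum is full contribution by everyone: group total = 2.600 × 263 = 683.80.
Efficiency loss = (2.600 − 1) × 263 = 420.80.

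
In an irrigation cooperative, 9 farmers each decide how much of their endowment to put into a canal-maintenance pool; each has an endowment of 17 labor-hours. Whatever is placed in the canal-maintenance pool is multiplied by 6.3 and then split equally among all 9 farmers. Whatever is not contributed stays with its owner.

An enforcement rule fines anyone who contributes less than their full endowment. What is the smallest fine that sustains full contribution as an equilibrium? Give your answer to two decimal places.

Given the others contribute fully, the best deviation is to contribute 0 (any partial contribution still incurs the fine and gives up units whose private return 0.7000 is below 1).
Deviating from 17 to 0 saves 17 labor-hours but forfeits the deviator's share of the drop in the canal-maintenance pool: 6.3/9 × 17 = 11.90.
So the deviation gain is 17 − 11.90 = 5.10, and the fine must be at least 5.10 labor-hours to wipe it out.

5.10 labor-hours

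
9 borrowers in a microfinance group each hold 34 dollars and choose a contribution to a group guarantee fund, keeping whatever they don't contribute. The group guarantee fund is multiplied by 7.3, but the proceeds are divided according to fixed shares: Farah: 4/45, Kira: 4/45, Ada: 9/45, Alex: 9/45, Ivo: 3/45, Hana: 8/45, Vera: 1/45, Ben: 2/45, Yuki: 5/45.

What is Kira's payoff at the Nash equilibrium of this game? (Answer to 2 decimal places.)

100.19 dollars

Each unit j contributes comes back to j as 7.3 × (j's share), so j prefers to contribute only if that share exceeds 1/7.3 = 0.1370; otherwise keeping the unit dominates.
The shares above 0.1370 belong to Ada, Alex and Hana, contributing 34 each; the remaining 6 contribute 0. Total contributed: 102.
Kira keeps 34 and receives 7.3 × 102 × 4/45 = 66.19 from the group guarantee fund, for a payoff of 100.19.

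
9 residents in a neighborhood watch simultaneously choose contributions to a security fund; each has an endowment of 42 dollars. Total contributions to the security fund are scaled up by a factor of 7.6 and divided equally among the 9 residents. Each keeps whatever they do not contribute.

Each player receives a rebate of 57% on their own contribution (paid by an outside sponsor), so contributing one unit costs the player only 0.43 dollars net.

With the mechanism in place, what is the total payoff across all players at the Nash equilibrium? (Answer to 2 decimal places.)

3088.26 dollars

Under the mechanism each unit contributed yields (7.6/9) / 0.43 = 1.9638 back to its contributor per unit of net cost, which exceeds 1, making full contribution the dominant choice for everyone.
At the Nash equilibrium everyone contributes 42. Group total payoff = 9 × (42 × 0.57 + 7.6 × 42) = 3088.26.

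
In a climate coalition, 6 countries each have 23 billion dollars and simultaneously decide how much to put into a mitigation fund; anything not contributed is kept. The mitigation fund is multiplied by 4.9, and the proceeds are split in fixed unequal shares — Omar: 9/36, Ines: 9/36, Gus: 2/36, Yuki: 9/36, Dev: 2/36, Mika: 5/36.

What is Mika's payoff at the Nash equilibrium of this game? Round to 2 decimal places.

69.96 billion dollars

Player j's private return per contributed unit is 4.9 × (j's share). Contributing is weakly dominant for j when that share is at least 1/4.9 = 0.2041, and contributing 0 is dominant otherwise.
The shares above 0.2041 belong to Omar, Ines and Yuki, contributing 23 each; the remaining 3 contribute 0. Total contributed: 69.
Mika keeps 23 and receives 4.9 × 69 × 5/36 = 46.96 from the mitigation fund, for a payoff of 69.96.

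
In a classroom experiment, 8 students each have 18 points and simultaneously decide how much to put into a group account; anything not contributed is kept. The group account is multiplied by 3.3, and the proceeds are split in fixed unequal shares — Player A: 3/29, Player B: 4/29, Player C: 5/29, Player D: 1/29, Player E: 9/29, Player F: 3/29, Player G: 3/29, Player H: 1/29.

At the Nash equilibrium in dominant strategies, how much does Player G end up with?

For player j, contributing a unit is worthwhile iff 3.3 × (j's share) ≥ 1, i.e. iff j's share is at least 0.3030.
The only share above 0.3030 is Player E's 9/29, contributing 18; the remaining 7 contribute 0. Total contributed: 18.
Player G keeps 18 and receives 3.3 × 18 × 3/29 = 6.14 from the group account, for a payoff of 24.14.

24.14 points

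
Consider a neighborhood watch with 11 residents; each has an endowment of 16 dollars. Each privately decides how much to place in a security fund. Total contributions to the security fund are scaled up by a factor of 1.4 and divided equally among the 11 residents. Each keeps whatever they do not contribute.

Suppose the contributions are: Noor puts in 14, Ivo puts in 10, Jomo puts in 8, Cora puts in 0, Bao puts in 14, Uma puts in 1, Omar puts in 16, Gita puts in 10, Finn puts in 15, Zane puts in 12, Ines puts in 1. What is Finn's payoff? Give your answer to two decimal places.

13.85 dollars

Total contributed: 14 + 10 + 8 + 0 + 14 + 1 + 16 + 10 + 15 + 12 + 1 = 101.
Each receives 1.4 × 101 / 11 = 12.85 from the security fund.
Finn keeps 16 − 15 = 1, so Finn's payoff is 1 + 12.85 = 13.85.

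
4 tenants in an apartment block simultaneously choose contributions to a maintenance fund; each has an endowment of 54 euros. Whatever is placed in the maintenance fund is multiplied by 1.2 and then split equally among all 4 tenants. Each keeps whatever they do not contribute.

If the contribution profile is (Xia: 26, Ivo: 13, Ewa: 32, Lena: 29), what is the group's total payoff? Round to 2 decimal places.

Total contributed: 26 + 13 + 32 + 29 = 100; total kept: 4 × 54 − 100 = 116.
The maintenance fund pays out 1.2 × 100 = 120.00 in aggregate.
Group total = 116 + 120.00 = 236.00.

236.00 euros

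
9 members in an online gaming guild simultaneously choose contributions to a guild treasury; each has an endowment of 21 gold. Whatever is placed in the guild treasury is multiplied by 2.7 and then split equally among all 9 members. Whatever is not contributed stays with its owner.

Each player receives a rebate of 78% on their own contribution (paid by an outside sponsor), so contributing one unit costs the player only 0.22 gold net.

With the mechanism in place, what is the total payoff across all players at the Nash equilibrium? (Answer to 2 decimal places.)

With the mechanism, a contributed unit returns (2.7/9) / 0.22 = 1.3636 per unit of net cost to the contributor — now above 1 — so contributing fully is weakly dominant for every player.
So the Nash equilibrium is full contribution by all 9; the group earns 9 × (21 × 0.78 + 2.7 × 21) = 657.72.

657.72 gold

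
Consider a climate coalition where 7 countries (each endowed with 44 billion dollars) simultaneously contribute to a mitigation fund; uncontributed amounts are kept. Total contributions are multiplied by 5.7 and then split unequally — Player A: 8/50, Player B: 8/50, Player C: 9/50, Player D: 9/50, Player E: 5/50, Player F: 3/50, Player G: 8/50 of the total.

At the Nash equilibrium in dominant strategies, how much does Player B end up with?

124.26 billion dollars

Player j's private return per contributed unit is 5.7 × (j's share). Contributing is weakly dominant for j when that share is at least 1/5.7 = 0.1754, and contributing 0 is dominant otherwise.
Player C and Player D clear that bar, contributing 44 each; the remaining 5 contribute 0. Total contributed: 88.
Player B keeps 44 and receives 5.7 × 88 × 8/50 = 80.26 from the mitigation fund, for a payoff of 124.26.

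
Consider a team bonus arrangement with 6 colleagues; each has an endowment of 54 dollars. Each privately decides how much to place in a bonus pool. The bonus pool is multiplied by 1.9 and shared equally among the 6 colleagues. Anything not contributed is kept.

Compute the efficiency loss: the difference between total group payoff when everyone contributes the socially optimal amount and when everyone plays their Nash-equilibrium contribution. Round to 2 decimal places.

291.60 dollars

Each contributed unit returns 1.9/6 = 0.3167 to its contributor — below 1 — so contributing 0 is dominant for every player. At the Nash equilibrium everyone keeps their 54, and the group total is 6 × 54 = 324.
Each contributed unit returns 1.900 to the group as a whole (0.3167 to each of 6 players), which exceeds 1, so the social optimum is full contribution: group total = 1.900 × 324 = 615.60.
Efficiency loss = 615.60 − 324 = 291.60.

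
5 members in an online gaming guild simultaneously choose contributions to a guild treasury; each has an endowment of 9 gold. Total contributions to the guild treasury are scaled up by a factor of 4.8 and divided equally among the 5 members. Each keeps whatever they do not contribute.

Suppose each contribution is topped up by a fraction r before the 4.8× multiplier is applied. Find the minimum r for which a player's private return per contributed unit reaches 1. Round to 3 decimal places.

With matching at rate r, one contributed unit becomes (1 + r) in the guild treasury and returns 4.8 × (1 + r) / 5 to the contributor.
Setting this equal to 1: 1 + r = 5/4.8 = 1.0417.
So the minimum matching rate is r = 1.0417 − 1 = 0.042.

0.042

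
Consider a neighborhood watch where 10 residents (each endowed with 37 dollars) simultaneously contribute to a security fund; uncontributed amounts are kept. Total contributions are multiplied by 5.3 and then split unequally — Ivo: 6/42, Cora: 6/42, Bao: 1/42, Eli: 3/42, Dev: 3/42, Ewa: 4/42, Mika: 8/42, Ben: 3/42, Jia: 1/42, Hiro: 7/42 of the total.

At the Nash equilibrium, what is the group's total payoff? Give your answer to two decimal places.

Player j's private return per contributed unit is 5.3 × (j's share). Contributing is weakly dominant for j when that share is at least 1/5.3 = 0.1887, and contributing 0 is dominant otherwise.
Mika alone (share 8/42) is above the threshold, contributing 37; the remaining 9 contribute 0. Total contributed: 37.
The security fund pays out 5.3 × 37 = 196.10 in total (split across the unequal shares, but the aggregate is all that matters for the group sum).
The 9 free-riders keep 37 each, adding 333. Group total = 333 + 196.10 = 529.10.

529.10 dollars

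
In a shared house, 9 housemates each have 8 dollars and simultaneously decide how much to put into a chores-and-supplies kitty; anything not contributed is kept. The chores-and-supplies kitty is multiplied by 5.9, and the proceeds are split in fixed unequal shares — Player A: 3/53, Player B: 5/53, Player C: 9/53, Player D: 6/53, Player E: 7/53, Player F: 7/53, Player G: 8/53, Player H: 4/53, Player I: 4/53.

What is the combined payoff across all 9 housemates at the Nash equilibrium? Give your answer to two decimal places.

Each unit j contributes comes back to j as 5.9 × (j's share), so j prefers to contribute only if that share exceeds 1/5.9 = 0.1695; otherwise keeping the unit dominates.
The only share above 0.1695 is Player C's 9/53, contributing 8; the remaining 8 contribute 0. Total contributed: 8.
The chores-and-supplies kitty pays out 5.9 × 8 = 47.20 in total (split across the unequal shares, but the aggregate is all that matters for the group sum).
The 8 free-riders keep 8 each, adding 64. Group total = 64 + 47.20 = 111.20.

111.20 dollars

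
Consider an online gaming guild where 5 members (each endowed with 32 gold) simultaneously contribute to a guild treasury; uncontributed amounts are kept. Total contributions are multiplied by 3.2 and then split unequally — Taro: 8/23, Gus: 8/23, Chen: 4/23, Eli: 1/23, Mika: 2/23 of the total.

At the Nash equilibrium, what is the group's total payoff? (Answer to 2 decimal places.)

Each unit j contributes comes back to j as 3.2 × (j's share), so j prefers to contribute only if that share exceeds 1/3.2 = 0.3125; otherwise keeping the unit dominates.
Taro and Gus clear that bar, contributing 32 each; the remaining 3 contribute 0. Total contributed: 64.
The guild treasury pays out 3.2 × 64 = 204.80 in total (split across the unequal shares, but the aggregate is all that matters for the group sum).
The 3 free-riders keep 32 each, adding 96. Group total = 96 + 204.80 = 300.80.

300.80 gold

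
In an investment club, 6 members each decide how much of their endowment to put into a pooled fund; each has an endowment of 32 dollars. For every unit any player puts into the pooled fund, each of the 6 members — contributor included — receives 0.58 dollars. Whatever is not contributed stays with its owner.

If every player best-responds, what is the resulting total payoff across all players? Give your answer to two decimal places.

192.00 dollars

The private return per contributed unit is 0.58 < 1, so contributing 0 is dominant for every player. At the Nash equilibrium everyone keeps their 32, and the group total is 6 × 32 = 192.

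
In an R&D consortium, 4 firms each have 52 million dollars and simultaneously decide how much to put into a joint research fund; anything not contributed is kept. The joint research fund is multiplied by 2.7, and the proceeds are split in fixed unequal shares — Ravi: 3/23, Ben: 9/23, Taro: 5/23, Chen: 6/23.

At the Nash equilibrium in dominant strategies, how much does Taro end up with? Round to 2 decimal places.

82.52 million dollars

Player j's private return per contributed unit is 2.7 × (j's share). Contributing is weakly dominant for j when that share is at least 1/2.7 = 0.3704, and contributing 0 is dominant otherwise.
Only Ben (9/23) clears that bar, contributing 52; the remaining 3 contribute 0. Total contributed: 52.
Taro keeps 52 and receives 2.7 × 52 × 5/23 = 30.52 from the joint research fund, for a payoff of 82.52.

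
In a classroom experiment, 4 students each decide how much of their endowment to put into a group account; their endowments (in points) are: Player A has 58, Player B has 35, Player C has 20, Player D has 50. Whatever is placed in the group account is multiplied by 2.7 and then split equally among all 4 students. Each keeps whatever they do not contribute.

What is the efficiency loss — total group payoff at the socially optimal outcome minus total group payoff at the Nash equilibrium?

277.10 points

The private return per contributed unit is 2.7/4 = 0.6750 < 1 for every player regardless of endowment, so the Nash equilibrium is zero contribution and the group total is Σ E_j = 58 + 35 + 20 + 50 = 163.
Each contributed unit returns 2.700 to the group, so the social optimum is full contribution by everyone: group total = 2.700 × 163 = 440.10.
Efficiency loss = (2.700 − 1) × 163 = 277.10.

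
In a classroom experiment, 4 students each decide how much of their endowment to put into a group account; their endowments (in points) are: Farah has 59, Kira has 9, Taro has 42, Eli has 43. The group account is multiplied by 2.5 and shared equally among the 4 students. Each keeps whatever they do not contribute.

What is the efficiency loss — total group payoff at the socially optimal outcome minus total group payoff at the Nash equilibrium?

The private return per contributed unit is 2.5/4 = 0.6250 < 1 for every player regardless of endowment, so the Nash equilibrium is zero contribution and the group total is Σ E_j = 59 + 9 + 42 + 43 = 153.
Each contributed unit returns 2.500 to the group, so the social optimum is full contribution by everyone: group total = 2.500 × 153 = 382.50.
Efficiency loss = (2.500 − 1) × 153 = 229.50.

229.50 points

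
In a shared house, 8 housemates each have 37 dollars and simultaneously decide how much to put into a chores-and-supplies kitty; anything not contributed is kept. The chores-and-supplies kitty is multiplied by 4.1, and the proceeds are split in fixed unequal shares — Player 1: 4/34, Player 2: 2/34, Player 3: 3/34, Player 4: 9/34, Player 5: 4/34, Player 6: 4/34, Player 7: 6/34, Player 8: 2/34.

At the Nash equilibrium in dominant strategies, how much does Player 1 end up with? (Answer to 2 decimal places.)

For player j, contributing a unit is worthwhile iff 4.1 × (j's share) ≥ 1, i.e. iff j's share is at least 0.2439.
Player 4 alone (share 9/34) is above the threshold, contributing 37; the remaining 7 contribute 0. Total contributed: 37.
Player 1 keeps 37 and receives 4.1 × 37 × 4/34 = 17.85 from the chores-and-supplies kitty, for a payoff of 54.85.

54.85 dollars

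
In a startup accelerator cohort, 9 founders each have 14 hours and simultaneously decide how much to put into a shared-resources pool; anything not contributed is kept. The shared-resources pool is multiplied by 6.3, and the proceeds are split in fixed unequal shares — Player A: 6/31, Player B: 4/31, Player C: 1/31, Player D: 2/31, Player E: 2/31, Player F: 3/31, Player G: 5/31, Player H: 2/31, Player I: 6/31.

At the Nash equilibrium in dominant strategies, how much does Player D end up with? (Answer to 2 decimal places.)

31.07 hours

For player j, contributing a unit is worthwhile iff 6.3 × (j's share) ≥ 1, i.e. iff j's share is at least 0.1587.
Player A, Player G and Player I clear that bar, contributing 14 each; the remaining 6 contribute 0. Total contributed: 42.
Player D keeps 14 and receives 6.3 × 42 × 2/31 = 17.07 from the shared-resources pool, for a payoff of 31.07.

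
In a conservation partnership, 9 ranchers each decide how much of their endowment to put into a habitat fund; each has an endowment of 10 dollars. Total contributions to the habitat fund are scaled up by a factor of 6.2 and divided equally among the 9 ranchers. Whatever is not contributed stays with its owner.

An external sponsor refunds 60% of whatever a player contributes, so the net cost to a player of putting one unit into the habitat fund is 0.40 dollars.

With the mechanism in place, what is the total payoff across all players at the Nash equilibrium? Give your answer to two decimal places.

With the mechanism, a contributed unit returns (6.2/9) / 0.40 = 1.7222 per unit of net cost to the contributor — now above 1 — so contributing fully is weakly dominant for every player.
So the Nash equilibrium is full contribution by all 9; the group earns 9 × (10 × 0.60 + 6.2 × 10) = 612.00.

612.00 dollars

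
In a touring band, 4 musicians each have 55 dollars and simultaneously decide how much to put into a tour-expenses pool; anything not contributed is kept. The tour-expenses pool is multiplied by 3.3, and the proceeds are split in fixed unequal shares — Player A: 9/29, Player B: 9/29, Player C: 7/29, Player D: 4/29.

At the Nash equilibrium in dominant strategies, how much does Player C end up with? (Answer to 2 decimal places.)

Player j's private return per contributed unit is 3.3 × (j's share). Contributing is weakly dominant for j when that share is at least 1/3.3 = 0.3030, and contributing 0 is dominant otherwise.
The shares above 0.3030 belong to Player A and Player B, contributing 55 each; the remaining 2 contribute 0. Total contributed: 110.
Player C keeps 55 and receives 3.3 × 110 × 7/29 = 87.62 from the tour-expenses pool, for a payoff of 142.62.

142.62 dollars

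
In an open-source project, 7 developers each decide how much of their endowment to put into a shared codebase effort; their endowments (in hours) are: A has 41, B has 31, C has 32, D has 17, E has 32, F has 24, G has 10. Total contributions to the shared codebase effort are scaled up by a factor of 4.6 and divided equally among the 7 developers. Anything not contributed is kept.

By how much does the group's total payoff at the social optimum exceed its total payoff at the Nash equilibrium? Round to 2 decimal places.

673.20 hours

The private return per contributed unit is 4.6/7 = 0.6571 < 1 for every player regardless of endowment, so the Nash equilibrium is zero contribution and the group total is Σ E_j = 41 + 31 + 32 + 17 + 32 + 24 + 10 = 187.
Each contributed unit returns 4.600 to the group, so the social optimum is full contribution by everyone: group total = 4.600 × 187 = 860.20.
Efficiency loss = (4.600 − 1) × 187 = 673.20.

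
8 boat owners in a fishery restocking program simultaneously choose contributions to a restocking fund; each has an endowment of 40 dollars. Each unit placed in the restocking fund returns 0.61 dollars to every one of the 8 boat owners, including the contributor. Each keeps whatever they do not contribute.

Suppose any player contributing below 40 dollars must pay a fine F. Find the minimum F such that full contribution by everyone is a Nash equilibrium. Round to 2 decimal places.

Given the others contribute fully, the best deviation is to contribute 0 (any partial contribution still incurs the fine and gives up units whose private return 0.61 is below 1).
Deviating from 40 to 0 saves 40 dollars but forfeits the deviator's share of the drop in the restocking fund: 0.61 × 40 = 24.40.
So the deviation gain is 40 − 24.40 = 15.60, and the fine must be at least 15.60 dollars to wipe it out.

15.60 dollars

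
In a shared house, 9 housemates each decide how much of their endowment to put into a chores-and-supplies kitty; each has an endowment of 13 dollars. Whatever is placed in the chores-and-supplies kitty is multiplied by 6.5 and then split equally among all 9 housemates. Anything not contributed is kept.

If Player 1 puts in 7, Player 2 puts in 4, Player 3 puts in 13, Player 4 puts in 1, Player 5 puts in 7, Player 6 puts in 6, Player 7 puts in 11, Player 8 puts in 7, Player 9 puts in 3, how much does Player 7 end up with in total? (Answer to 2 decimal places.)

44.61 dollars

Total contributed: 7 + 4 + 13 + 1 + 7 + 6 + 11 + 7 + 3 = 59.
Each receives 6.5 × 59 / 9 = 42.61 from the chores-and-supplies kitty.
Player 7 keeps 13 − 11 = 2, so Player 7's payoff is 2 + 42.61 = 44.61.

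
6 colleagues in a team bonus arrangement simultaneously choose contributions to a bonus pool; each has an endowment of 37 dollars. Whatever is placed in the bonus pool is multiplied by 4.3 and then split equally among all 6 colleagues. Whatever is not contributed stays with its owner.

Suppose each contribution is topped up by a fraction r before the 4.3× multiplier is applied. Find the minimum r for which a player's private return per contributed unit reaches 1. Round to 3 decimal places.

0.395

With matching at rate r, one contributed unit becomes (1 + r) in the bonus pool and returns 4.3 × (1 + r) / 6 to the contributor.
Setting this equal to 1: 1 + r = 6/4.3 = 1.3953.
So the minimum matching rate is r = 1.3953 − 1 = 0.395.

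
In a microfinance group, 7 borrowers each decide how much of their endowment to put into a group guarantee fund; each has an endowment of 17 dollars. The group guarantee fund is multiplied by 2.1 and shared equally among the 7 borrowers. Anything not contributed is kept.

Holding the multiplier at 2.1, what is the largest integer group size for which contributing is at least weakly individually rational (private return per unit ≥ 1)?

2

Private return per unit is 2.1/(group size), which is ≥ 1 whenever the group size is ≤ 2.1.
The largest such integer is 2.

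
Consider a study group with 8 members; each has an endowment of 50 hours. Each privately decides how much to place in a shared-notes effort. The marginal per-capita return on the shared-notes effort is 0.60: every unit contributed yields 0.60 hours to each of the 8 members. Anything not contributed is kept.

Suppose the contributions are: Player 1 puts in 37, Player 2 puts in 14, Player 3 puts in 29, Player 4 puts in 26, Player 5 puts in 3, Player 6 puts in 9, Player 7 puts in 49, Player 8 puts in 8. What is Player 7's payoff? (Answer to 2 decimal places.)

Total contributed: 37 + 14 + 29 + 26 + 3 + 9 + 49 + 8 = 175.
Each receives 0.60 × 175 = 105.00 from the shared-notes effort.
Player 7 keeps 50 − 49 = 1, so Player 7's payoff is 1 + 105.00 = 106.00.

106.00 hours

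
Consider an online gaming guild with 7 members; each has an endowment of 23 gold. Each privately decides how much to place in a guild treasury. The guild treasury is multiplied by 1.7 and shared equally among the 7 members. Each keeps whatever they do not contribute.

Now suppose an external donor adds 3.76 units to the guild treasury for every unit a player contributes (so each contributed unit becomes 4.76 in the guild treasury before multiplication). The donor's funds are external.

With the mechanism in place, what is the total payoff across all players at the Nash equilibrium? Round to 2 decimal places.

Under the mechanism each unit contributed yields 1.7 × 4.76 / 7 = 1.1560 back to its contributor per unit of net cost, which exceeds 1, making full contribution the dominant choice for everyone.
So the Nash equilibrium is full contribution by all 7; the group earns 1.7 × 4.76 × 161 = 1302.81.

1302.81 gold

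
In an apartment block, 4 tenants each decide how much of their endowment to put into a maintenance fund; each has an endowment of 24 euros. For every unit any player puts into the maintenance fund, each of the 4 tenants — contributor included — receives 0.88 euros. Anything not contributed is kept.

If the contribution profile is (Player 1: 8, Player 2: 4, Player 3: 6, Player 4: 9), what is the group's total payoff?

164.04 euros

Total contributed: 8 + 4 + 6 + 9 = 27; total kept: 4 × 24 − 27 = 69.
The maintenance fund pays out 0.88 × 4 × 27 = 95.04 in aggregate.
Group total = 69 + 95.04 = 164.04.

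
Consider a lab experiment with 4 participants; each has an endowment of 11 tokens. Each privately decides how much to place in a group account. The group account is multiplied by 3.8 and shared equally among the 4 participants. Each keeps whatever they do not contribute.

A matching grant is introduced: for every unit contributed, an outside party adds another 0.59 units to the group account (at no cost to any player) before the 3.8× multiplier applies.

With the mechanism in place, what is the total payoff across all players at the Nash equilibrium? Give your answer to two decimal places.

265.85 tokens

The effective private return per unit is now 3.8 × 1.59 / 4 = 1.5105 > 1, so every player's dominant strategy flips to full contribution.
At the Nash equilibrium everyone contributes 11. Group total payoff = 3.8 × 1.59 × 44 = 265.85.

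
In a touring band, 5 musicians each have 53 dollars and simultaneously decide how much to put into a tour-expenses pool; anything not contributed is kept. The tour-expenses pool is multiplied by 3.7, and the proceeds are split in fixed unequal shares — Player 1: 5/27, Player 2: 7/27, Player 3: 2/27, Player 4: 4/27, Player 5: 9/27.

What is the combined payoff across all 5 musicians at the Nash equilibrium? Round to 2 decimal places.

408.10 dollars

Player j's private return per contributed unit is 3.7 × (j's share). Contributing is weakly dominant for j when that share is at least 1/3.7 = 0.2703, and contributing 0 is dominant otherwise.
The only share above 0.2703 is Player 5's 9/27, contributing 53; the remaining 4 contribute 0. Total contributed: 53.
The tour-expenses pool pays out 3.7 × 53 = 196.10 in total (split across the unequal shares, but the aggregate is all that matters for the group sum).
The 4 free-riders keep 53 each, adding 212. Group total = 212 + 196.10 = 408.10.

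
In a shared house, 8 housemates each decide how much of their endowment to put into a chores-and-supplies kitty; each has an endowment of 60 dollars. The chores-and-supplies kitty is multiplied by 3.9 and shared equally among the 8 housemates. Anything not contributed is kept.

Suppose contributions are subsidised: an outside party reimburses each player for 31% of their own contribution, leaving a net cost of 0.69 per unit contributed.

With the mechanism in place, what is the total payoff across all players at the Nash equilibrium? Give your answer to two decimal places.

With the mechanism, a contributed unit returns (3.9/8) / 0.69 = 0.7065 per unit of net cost — still below 1 — so contributing 0 remains dominant for every player.
At the Nash equilibrium no one contributes; group total payoff = 8 × 60 = 480.

480.00 dollars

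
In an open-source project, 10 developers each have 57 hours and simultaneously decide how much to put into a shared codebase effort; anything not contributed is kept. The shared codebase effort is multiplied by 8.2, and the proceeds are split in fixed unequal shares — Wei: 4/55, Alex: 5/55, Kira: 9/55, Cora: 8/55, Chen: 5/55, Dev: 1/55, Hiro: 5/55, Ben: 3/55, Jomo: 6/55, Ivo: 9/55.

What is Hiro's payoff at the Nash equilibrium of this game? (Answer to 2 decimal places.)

Player j's private return per contributed unit is 8.2 × (j's share). Contributing is weakly dominant for j when that share is at least 1/8.2 = 0.1220, and contributing 0 is dominant otherwise.
Kira, Cora and Ivo are above the threshold, contributing 57 each; the remaining 7 contribute 0. Total contributed: 171.
Hiro keeps 57 and receives 8.2 × 171 × 5/55 = 127.47 from the shared codebase effort, for a payoff of 184.47.

184.47 hours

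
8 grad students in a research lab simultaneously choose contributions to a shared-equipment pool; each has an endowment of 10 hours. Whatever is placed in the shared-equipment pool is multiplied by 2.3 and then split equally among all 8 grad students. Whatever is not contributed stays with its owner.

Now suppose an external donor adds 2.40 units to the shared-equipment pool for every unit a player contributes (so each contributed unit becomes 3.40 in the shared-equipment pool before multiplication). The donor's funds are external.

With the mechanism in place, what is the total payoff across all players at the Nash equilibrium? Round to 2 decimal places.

The effective private return is 2.3 × 3.40 / 8 = 0.9775, which is still under 1, so the mechanism doesn't change anyone's dominant strategy: zero contribution.
At the Nash equilibrium no one contributes; group total payoff = 8 × 10 = 80.

80.00 hours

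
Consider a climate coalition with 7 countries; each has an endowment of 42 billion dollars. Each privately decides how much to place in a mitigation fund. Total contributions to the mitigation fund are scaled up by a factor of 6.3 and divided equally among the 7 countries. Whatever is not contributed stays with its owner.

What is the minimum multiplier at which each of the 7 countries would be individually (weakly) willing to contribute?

7

A contributed unit returns (multiplier)/7 to its contributor.
This reaches 1 exactly when the multiplier is 7.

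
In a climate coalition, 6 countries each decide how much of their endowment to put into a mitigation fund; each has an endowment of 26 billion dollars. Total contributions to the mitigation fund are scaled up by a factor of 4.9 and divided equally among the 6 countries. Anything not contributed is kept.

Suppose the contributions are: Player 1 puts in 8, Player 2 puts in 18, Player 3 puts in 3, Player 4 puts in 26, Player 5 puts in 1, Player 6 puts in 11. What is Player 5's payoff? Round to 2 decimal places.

79.72 billion dollars

Total contributed: 8 + 18 + 3 + 26 + 1 + 11 = 67.
Each receives 4.9 × 67 / 6 = 54.72 from the mitigation fund.
Player 5 keeps 26 − 1 = 25, so Player 5's payoff is 25 + 54.72 = 79.72.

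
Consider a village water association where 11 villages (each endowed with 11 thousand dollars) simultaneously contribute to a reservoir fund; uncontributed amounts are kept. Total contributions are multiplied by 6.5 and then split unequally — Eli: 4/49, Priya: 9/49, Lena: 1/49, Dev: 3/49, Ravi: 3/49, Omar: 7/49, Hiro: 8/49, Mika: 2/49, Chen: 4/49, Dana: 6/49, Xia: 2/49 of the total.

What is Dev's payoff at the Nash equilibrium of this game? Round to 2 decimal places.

Each unit j contributes comes back to j as 6.5 × (j's share), so j prefers to contribute only if that share exceeds 1/6.5 = 0.1538; otherwise keeping the unit dominates.
Priya and Hiro clear that bar, contributing 11 each; the remaining 9 contribute 0. Total contributed: 22.
Dev keeps 11 and receives 6.5 × 22 × 3/49 = 8.76 from the reservoir fund, for a payoff of 19.76.

19.76 thousand dollars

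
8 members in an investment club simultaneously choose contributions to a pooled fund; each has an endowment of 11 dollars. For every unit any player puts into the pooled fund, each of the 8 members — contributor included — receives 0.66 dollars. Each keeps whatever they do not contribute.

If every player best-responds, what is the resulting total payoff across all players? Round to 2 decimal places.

The private return per contributed unit is 0.66 < 1, so contributing 0 is dominant for every player. At the Nash equilibrium everyone keeps their 11, and the group total is 8 × 11 = 88.

88.00 dollars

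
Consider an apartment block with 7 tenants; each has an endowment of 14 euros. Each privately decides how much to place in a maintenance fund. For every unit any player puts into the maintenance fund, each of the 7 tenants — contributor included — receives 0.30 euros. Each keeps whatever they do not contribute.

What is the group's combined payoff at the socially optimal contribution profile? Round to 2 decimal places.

205.80 euros

Each contributed unit returns 2.100 to the group as a whole (0.30 to each of 7 players), which exceeds 1, so the social optimum is full contribution: group total = 2.100 × 98 = 205.80.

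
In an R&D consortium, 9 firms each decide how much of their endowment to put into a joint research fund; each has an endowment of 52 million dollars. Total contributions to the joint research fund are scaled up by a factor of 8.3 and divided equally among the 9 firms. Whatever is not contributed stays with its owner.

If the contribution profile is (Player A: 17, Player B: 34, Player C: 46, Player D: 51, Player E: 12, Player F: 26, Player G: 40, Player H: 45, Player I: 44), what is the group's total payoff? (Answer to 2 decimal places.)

2767.50 million dollars

Total contributed: 17 + 34 + 46 + 51 + 12 + 26 + 40 + 45 + 44 = 315; total kept: 9 × 52 − 315 = 153.
The joint research fund pays out 8.3 × 315 = 2614.50 in aggregate.
Group total = 153 + 2614.50 = 2767.50.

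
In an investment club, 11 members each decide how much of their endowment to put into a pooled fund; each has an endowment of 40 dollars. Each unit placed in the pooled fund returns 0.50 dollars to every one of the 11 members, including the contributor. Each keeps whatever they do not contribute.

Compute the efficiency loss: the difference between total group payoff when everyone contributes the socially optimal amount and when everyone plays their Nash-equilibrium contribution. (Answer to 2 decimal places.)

1980.00 dollars

The private return per contributed unit is 0.50 < 1, so contributing 0 is dominant for every player. At the Nash equilibrium everyone keeps their 40, and the group total is 11 × 40 = 440.
Each contributed unit returns 5.500 to the group as a whole (0.50 to each of 11 players), which exceeds 1, so the social optimum is full contribution: group total = 5.500 × 440 = 2420.00.
Efficiency loss = 2420.00 − 440 = 1980.00.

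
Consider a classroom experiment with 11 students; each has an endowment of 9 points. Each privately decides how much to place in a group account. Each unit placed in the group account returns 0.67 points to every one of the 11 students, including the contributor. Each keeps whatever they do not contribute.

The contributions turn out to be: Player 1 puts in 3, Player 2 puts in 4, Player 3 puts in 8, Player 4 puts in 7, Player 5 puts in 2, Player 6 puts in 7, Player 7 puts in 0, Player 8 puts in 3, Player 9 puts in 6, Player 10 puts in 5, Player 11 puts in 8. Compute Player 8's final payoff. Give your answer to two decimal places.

41.51 points

Total contributed: 3 + 4 + 8 + 7 + 2 + 7 + 0 + 3 + 6 + 5 + 8 = 53.
Each receives 0.67 × 53 = 35.51 from the group account.
Player 8 keeps 9 − 3 = 6, so Player 8's payoff is 6 + 35.51 = 41.51.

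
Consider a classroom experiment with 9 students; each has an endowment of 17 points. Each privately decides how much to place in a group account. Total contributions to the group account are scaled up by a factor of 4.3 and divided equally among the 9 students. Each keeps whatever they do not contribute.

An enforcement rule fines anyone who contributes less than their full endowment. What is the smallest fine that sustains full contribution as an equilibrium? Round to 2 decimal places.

Given the others contribute fully, the best deviation is to contribute 0 (any partial contribution still incurs the fine and gives up units whose private return 0.4778 is below 1).
Deviating from 17 to 0 saves 17 points but forfeits the deviator's share of the drop in the group account: 4.3/9 × 17 = 8.12.
So the deviation gain is 17 − 8.12 = 8.88, and the fine must be at least 8.88 points to wipe it out.

8.88 points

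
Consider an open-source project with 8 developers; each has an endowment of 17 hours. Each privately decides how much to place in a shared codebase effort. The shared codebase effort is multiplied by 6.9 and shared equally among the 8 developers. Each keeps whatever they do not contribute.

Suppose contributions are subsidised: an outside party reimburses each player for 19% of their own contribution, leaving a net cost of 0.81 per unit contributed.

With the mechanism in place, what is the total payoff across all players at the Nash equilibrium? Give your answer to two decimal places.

964.24 hours

The effective private return per unit is now (6.9/8) / 0.81 = 1.0648 > 1, so every player's dominant strategy flips to full contribution.
So the Nash equilibrium is full contribution by all 8; the group earns 8 × (17 × 0.19 + 6.9 × 17) = 964.24.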